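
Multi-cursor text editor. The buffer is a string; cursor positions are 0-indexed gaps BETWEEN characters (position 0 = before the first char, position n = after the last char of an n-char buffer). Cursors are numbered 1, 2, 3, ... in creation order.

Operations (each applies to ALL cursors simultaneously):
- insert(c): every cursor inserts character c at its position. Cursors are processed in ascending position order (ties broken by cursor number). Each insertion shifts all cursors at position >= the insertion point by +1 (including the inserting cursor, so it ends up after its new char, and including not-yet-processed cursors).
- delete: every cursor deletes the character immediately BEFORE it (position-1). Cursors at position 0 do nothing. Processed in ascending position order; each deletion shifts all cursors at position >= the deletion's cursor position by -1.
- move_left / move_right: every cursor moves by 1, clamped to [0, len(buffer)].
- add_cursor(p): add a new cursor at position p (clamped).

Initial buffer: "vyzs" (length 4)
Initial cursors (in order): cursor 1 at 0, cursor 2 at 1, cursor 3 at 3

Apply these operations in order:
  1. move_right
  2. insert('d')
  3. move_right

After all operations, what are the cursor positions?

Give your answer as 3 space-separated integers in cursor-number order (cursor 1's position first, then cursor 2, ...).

Answer: 3 5 7

Derivation:
After op 1 (move_right): buffer="vyzs" (len 4), cursors c1@1 c2@2 c3@4, authorship ....
After op 2 (insert('d')): buffer="vdydzsd" (len 7), cursors c1@2 c2@4 c3@7, authorship .1.2..3
After op 3 (move_right): buffer="vdydzsd" (len 7), cursors c1@3 c2@5 c3@7, authorship .1.2..3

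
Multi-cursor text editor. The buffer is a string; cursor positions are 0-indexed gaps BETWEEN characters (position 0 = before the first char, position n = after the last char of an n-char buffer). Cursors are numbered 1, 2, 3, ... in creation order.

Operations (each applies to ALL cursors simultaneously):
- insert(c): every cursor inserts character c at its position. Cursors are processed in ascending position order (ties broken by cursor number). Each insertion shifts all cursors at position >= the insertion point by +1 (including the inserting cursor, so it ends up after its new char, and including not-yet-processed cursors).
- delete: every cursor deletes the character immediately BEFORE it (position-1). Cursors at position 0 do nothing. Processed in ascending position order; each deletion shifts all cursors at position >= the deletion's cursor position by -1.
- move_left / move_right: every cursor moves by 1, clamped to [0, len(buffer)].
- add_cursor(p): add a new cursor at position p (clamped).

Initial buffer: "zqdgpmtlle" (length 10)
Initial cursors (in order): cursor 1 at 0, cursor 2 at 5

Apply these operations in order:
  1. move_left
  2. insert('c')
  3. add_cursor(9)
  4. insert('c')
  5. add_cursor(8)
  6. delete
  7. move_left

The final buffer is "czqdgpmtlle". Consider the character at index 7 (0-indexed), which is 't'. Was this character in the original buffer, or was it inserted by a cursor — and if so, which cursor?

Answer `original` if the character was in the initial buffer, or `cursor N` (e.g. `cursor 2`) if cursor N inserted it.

Answer: original

Derivation:
After op 1 (move_left): buffer="zqdgpmtlle" (len 10), cursors c1@0 c2@4, authorship ..........
After op 2 (insert('c')): buffer="czqdgcpmtlle" (len 12), cursors c1@1 c2@6, authorship 1....2......
After op 3 (add_cursor(9)): buffer="czqdgcpmtlle" (len 12), cursors c1@1 c2@6 c3@9, authorship 1....2......
After op 4 (insert('c')): buffer="cczqdgccpmtclle" (len 15), cursors c1@2 c2@8 c3@12, authorship 11....22...3...
After op 5 (add_cursor(8)): buffer="cczqdgccpmtclle" (len 15), cursors c1@2 c2@8 c4@8 c3@12, authorship 11....22...3...
After op 6 (delete): buffer="czqdgpmtlle" (len 11), cursors c1@1 c2@5 c4@5 c3@8, authorship 1..........
After op 7 (move_left): buffer="czqdgpmtlle" (len 11), cursors c1@0 c2@4 c4@4 c3@7, authorship 1..........
Authorship (.=original, N=cursor N): 1 . . . . . . . . . .
Index 7: author = original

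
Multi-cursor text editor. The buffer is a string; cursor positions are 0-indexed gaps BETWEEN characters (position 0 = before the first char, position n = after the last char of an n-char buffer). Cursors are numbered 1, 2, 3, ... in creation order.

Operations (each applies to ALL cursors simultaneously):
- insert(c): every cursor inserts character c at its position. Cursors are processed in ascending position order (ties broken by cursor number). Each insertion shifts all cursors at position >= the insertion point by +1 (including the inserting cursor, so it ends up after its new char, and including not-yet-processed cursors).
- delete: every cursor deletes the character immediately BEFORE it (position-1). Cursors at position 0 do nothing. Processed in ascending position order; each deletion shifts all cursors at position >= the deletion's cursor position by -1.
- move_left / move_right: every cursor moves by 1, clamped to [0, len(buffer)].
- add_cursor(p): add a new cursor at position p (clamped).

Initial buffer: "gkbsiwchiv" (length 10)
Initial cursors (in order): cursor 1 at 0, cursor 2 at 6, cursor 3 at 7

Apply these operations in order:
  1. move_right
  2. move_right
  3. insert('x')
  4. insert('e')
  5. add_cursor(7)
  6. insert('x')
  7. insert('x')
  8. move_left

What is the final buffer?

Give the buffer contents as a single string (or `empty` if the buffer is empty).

Answer: gkxexxbsixxwchxexxixexxv

Derivation:
After op 1 (move_right): buffer="gkbsiwchiv" (len 10), cursors c1@1 c2@7 c3@8, authorship ..........
After op 2 (move_right): buffer="gkbsiwchiv" (len 10), cursors c1@2 c2@8 c3@9, authorship ..........
After op 3 (insert('x')): buffer="gkxbsiwchxixv" (len 13), cursors c1@3 c2@10 c3@12, authorship ..1......2.3.
After op 4 (insert('e')): buffer="gkxebsiwchxeixev" (len 16), cursors c1@4 c2@12 c3@15, authorship ..11......22.33.
After op 5 (add_cursor(7)): buffer="gkxebsiwchxeixev" (len 16), cursors c1@4 c4@7 c2@12 c3@15, authorship ..11......22.33.
After op 6 (insert('x')): buffer="gkxexbsixwchxexixexv" (len 20), cursors c1@5 c4@9 c2@15 c3@19, authorship ..111...4...222.333.
After op 7 (insert('x')): buffer="gkxexxbsixxwchxexxixexxv" (len 24), cursors c1@6 c4@11 c2@18 c3@23, authorship ..1111...44...2222.3333.
After op 8 (move_left): buffer="gkxexxbsixxwchxexxixexxv" (len 24), cursors c1@5 c4@10 c2@17 c3@22, authorship ..1111...44...2222.3333.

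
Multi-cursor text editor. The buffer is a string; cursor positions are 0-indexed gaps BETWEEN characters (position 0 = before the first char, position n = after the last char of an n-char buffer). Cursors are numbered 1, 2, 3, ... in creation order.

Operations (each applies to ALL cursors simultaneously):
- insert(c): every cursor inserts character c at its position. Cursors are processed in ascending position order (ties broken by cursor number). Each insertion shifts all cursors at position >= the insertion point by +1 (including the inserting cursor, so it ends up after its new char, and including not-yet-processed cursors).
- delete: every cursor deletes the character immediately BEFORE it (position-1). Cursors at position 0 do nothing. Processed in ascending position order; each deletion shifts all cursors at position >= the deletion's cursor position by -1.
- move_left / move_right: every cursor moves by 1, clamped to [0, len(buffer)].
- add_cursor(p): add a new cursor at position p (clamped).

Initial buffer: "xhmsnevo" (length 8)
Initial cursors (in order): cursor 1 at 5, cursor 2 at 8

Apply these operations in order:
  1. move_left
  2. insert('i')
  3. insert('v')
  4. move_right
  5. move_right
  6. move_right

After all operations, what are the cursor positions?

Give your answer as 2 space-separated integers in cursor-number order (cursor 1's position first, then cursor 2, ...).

Answer: 9 12

Derivation:
After op 1 (move_left): buffer="xhmsnevo" (len 8), cursors c1@4 c2@7, authorship ........
After op 2 (insert('i')): buffer="xhmsinevio" (len 10), cursors c1@5 c2@9, authorship ....1...2.
After op 3 (insert('v')): buffer="xhmsivnevivo" (len 12), cursors c1@6 c2@11, authorship ....11...22.
After op 4 (move_right): buffer="xhmsivnevivo" (len 12), cursors c1@7 c2@12, authorship ....11...22.
After op 5 (move_right): buffer="xhmsivnevivo" (len 12), cursors c1@8 c2@12, authorship ....11...22.
After op 6 (move_right): buffer="xhmsivnevivo" (len 12), cursors c1@9 c2@12, authorship ....11...22.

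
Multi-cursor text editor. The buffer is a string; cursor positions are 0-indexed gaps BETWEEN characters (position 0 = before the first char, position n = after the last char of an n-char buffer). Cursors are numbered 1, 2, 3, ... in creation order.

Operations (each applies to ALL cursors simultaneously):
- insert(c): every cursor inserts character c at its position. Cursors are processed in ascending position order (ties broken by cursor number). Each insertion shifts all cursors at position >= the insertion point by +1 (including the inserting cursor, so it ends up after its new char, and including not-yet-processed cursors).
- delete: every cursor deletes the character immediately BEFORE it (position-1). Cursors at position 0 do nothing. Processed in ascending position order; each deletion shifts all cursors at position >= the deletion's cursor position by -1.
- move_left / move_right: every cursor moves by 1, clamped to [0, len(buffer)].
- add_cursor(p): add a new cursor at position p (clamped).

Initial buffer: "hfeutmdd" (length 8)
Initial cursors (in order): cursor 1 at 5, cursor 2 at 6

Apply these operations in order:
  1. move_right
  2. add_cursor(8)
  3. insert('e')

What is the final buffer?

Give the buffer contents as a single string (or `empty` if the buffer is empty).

After op 1 (move_right): buffer="hfeutmdd" (len 8), cursors c1@6 c2@7, authorship ........
After op 2 (add_cursor(8)): buffer="hfeutmdd" (len 8), cursors c1@6 c2@7 c3@8, authorship ........
After op 3 (insert('e')): buffer="hfeutmedede" (len 11), cursors c1@7 c2@9 c3@11, authorship ......1.2.3

Answer: hfeutmedede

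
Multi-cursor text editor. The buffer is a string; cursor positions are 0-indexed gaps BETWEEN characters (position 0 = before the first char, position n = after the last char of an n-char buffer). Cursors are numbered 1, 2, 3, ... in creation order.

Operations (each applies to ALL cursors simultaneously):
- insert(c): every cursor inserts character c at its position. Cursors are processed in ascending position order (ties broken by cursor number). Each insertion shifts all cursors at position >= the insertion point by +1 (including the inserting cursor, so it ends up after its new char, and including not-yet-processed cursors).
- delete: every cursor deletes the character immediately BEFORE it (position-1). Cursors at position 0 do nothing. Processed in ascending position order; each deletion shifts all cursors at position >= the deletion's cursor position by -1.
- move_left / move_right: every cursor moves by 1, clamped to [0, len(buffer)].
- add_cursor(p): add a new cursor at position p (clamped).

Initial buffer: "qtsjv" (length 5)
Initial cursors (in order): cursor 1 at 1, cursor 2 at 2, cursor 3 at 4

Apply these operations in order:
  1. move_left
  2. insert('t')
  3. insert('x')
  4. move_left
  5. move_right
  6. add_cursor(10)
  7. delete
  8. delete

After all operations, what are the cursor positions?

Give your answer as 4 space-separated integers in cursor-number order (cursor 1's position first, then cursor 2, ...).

After op 1 (move_left): buffer="qtsjv" (len 5), cursors c1@0 c2@1 c3@3, authorship .....
After op 2 (insert('t')): buffer="tqttstjv" (len 8), cursors c1@1 c2@3 c3@6, authorship 1.2..3..
After op 3 (insert('x')): buffer="txqtxtstxjv" (len 11), cursors c1@2 c2@5 c3@9, authorship 11.22..33..
After op 4 (move_left): buffer="txqtxtstxjv" (len 11), cursors c1@1 c2@4 c3@8, authorship 11.22..33..
After op 5 (move_right): buffer="txqtxtstxjv" (len 11), cursors c1@2 c2@5 c3@9, authorship 11.22..33..
After op 6 (add_cursor(10)): buffer="txqtxtstxjv" (len 11), cursors c1@2 c2@5 c3@9 c4@10, authorship 11.22..33..
After op 7 (delete): buffer="tqttstv" (len 7), cursors c1@1 c2@3 c3@6 c4@6, authorship 1.2..3.
After op 8 (delete): buffer="qtv" (len 3), cursors c1@0 c2@1 c3@2 c4@2, authorship ...

Answer: 0 1 2 2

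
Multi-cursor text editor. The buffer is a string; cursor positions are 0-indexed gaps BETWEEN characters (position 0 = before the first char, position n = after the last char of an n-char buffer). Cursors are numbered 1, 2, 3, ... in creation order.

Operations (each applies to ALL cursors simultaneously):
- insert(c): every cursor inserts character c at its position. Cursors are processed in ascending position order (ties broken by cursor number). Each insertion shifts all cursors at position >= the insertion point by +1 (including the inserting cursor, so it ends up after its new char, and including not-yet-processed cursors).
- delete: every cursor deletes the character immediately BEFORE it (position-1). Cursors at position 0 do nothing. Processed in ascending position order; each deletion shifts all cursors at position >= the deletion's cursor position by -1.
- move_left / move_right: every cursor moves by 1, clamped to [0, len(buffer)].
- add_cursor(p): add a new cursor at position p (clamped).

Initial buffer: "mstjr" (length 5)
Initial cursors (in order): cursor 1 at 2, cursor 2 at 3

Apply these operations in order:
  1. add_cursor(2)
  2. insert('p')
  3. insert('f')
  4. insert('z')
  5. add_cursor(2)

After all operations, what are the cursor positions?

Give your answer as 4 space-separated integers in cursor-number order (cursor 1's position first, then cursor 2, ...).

After op 1 (add_cursor(2)): buffer="mstjr" (len 5), cursors c1@2 c3@2 c2@3, authorship .....
After op 2 (insert('p')): buffer="mspptpjr" (len 8), cursors c1@4 c3@4 c2@6, authorship ..13.2..
After op 3 (insert('f')): buffer="msppfftpfjr" (len 11), cursors c1@6 c3@6 c2@9, authorship ..1313.22..
After op 4 (insert('z')): buffer="msppffzztpfzjr" (len 14), cursors c1@8 c3@8 c2@12, authorship ..131313.222..
After op 5 (add_cursor(2)): buffer="msppffzztpfzjr" (len 14), cursors c4@2 c1@8 c3@8 c2@12, authorship ..131313.222..

Answer: 8 12 8 2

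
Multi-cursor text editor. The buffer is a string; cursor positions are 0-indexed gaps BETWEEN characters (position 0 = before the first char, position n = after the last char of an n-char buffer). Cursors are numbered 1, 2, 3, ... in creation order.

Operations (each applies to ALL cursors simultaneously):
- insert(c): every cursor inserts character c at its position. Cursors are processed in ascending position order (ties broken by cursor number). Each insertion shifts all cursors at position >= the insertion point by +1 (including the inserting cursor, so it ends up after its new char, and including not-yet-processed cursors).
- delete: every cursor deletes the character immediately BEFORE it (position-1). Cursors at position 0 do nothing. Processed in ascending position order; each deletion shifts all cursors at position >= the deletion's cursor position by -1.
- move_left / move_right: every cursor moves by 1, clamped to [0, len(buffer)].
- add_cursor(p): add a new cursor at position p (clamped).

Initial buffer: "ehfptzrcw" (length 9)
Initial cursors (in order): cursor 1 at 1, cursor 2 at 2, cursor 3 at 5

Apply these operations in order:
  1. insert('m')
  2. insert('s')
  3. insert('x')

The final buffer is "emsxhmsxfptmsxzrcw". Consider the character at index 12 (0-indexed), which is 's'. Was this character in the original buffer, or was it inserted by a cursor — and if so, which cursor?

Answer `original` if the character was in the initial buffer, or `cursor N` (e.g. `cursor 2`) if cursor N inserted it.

After op 1 (insert('m')): buffer="emhmfptmzrcw" (len 12), cursors c1@2 c2@4 c3@8, authorship .1.2...3....
After op 2 (insert('s')): buffer="emshmsfptmszrcw" (len 15), cursors c1@3 c2@6 c3@11, authorship .11.22...33....
After op 3 (insert('x')): buffer="emsxhmsxfptmsxzrcw" (len 18), cursors c1@4 c2@8 c3@14, authorship .111.222...333....
Authorship (.=original, N=cursor N): . 1 1 1 . 2 2 2 . . . 3 3 3 . . . .
Index 12: author = 3

Answer: cursor 3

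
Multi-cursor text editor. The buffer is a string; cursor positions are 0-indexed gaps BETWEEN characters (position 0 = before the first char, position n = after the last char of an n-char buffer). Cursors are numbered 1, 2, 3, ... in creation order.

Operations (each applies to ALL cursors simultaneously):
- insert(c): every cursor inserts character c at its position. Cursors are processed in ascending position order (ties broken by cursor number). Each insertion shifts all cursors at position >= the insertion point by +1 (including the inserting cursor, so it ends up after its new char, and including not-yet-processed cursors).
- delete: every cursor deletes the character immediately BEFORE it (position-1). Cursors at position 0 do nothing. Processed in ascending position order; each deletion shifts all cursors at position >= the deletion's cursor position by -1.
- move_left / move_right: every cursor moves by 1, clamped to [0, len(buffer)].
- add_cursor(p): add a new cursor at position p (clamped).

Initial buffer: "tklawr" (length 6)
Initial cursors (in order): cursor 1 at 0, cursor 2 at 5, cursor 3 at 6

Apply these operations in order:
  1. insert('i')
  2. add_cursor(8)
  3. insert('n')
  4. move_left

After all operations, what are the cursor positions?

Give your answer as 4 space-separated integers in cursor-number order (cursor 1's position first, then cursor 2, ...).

Answer: 1 8 12 10

Derivation:
After op 1 (insert('i')): buffer="itklawiri" (len 9), cursors c1@1 c2@7 c3@9, authorship 1.....2.3
After op 2 (add_cursor(8)): buffer="itklawiri" (len 9), cursors c1@1 c2@7 c4@8 c3@9, authorship 1.....2.3
After op 3 (insert('n')): buffer="intklawinrnin" (len 13), cursors c1@2 c2@9 c4@11 c3@13, authorship 11.....22.433
After op 4 (move_left): buffer="intklawinrnin" (len 13), cursors c1@1 c2@8 c4@10 c3@12, authorship 11.....22.433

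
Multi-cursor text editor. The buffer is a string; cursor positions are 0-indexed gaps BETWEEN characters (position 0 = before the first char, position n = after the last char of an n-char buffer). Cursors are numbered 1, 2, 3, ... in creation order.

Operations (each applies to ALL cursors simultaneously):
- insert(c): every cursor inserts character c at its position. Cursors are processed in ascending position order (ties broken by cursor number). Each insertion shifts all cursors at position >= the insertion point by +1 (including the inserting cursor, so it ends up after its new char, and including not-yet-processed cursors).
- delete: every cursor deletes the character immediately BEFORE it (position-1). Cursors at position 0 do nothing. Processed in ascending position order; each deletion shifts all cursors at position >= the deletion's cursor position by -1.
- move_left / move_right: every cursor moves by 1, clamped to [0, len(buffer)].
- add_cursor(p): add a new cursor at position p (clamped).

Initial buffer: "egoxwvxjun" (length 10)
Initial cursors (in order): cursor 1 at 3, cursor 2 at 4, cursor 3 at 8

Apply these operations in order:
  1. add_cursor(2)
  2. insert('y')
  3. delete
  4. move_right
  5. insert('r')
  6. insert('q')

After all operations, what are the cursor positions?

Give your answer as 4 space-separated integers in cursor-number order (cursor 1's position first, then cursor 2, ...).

Answer: 8 11 17 5

Derivation:
After op 1 (add_cursor(2)): buffer="egoxwvxjun" (len 10), cursors c4@2 c1@3 c2@4 c3@8, authorship ..........
After op 2 (insert('y')): buffer="egyoyxywvxjyun" (len 14), cursors c4@3 c1@5 c2@7 c3@12, authorship ..4.1.2....3..
After op 3 (delete): buffer="egoxwvxjun" (len 10), cursors c4@2 c1@3 c2@4 c3@8, authorship ..........
After op 4 (move_right): buffer="egoxwvxjun" (len 10), cursors c4@3 c1@4 c2@5 c3@9, authorship ..........
After op 5 (insert('r')): buffer="egorxrwrvxjurn" (len 14), cursors c4@4 c1@6 c2@8 c3@13, authorship ...4.1.2....3.
After op 6 (insert('q')): buffer="egorqxrqwrqvxjurqn" (len 18), cursors c4@5 c1@8 c2@11 c3@17, authorship ...44.11.22....33.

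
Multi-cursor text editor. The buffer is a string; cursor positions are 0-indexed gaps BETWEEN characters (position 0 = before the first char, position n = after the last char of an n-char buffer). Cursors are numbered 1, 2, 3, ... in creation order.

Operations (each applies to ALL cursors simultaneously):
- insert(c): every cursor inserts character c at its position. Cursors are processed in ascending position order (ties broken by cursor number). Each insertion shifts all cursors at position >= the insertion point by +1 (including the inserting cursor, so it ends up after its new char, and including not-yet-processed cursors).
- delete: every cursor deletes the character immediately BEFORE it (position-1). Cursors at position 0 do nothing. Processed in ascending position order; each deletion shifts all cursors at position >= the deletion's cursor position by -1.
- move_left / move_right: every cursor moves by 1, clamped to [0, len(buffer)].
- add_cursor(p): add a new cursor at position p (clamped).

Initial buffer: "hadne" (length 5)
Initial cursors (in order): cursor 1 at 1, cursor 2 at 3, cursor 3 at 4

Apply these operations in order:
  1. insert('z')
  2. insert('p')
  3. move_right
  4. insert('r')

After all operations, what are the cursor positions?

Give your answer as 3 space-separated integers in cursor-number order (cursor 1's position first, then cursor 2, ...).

After op 1 (insert('z')): buffer="hzadznze" (len 8), cursors c1@2 c2@5 c3@7, authorship .1..2.3.
After op 2 (insert('p')): buffer="hzpadzpnzpe" (len 11), cursors c1@3 c2@7 c3@10, authorship .11..22.33.
After op 3 (move_right): buffer="hzpadzpnzpe" (len 11), cursors c1@4 c2@8 c3@11, authorship .11..22.33.
After op 4 (insert('r')): buffer="hzpardzpnrzper" (len 14), cursors c1@5 c2@10 c3@14, authorship .11.1.22.233.3

Answer: 5 10 14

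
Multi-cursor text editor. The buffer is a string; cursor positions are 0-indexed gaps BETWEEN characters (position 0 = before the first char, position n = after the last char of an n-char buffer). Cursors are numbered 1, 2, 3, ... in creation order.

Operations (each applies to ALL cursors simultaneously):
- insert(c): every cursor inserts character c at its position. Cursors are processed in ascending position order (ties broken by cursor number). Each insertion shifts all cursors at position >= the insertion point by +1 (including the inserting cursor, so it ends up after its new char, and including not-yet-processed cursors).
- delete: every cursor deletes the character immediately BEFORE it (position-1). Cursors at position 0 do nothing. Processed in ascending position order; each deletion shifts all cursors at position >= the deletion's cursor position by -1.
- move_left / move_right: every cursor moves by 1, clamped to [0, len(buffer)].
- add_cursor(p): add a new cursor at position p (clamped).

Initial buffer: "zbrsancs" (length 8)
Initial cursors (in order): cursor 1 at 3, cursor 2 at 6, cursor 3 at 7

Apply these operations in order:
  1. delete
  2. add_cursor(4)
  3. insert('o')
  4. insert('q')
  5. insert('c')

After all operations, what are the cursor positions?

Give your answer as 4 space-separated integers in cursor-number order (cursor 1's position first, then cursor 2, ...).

After op 1 (delete): buffer="zbsas" (len 5), cursors c1@2 c2@4 c3@4, authorship .....
After op 2 (add_cursor(4)): buffer="zbsas" (len 5), cursors c1@2 c2@4 c3@4 c4@4, authorship .....
After op 3 (insert('o')): buffer="zbosaooos" (len 9), cursors c1@3 c2@8 c3@8 c4@8, authorship ..1..234.
After op 4 (insert('q')): buffer="zboqsaoooqqqs" (len 13), cursors c1@4 c2@12 c3@12 c4@12, authorship ..11..234234.
After op 5 (insert('c')): buffer="zboqcsaoooqqqcccs" (len 17), cursors c1@5 c2@16 c3@16 c4@16, authorship ..111..234234234.

Answer: 5 16 16 16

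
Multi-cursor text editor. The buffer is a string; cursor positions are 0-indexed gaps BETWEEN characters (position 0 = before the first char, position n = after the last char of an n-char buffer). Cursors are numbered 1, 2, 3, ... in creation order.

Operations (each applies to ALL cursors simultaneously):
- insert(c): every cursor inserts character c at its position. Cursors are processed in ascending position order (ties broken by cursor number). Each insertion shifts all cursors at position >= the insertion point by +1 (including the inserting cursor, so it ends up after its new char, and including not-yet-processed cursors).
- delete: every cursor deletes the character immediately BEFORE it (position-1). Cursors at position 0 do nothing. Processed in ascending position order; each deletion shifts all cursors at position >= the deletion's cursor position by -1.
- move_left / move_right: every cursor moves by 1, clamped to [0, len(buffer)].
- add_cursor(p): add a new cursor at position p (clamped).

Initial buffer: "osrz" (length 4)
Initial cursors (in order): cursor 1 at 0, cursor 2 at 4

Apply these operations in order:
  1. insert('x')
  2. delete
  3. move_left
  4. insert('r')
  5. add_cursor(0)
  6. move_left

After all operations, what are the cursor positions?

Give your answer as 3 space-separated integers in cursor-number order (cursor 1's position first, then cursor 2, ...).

Answer: 0 4 0

Derivation:
After op 1 (insert('x')): buffer="xosrzx" (len 6), cursors c1@1 c2@6, authorship 1....2
After op 2 (delete): buffer="osrz" (len 4), cursors c1@0 c2@4, authorship ....
After op 3 (move_left): buffer="osrz" (len 4), cursors c1@0 c2@3, authorship ....
After op 4 (insert('r')): buffer="rosrrz" (len 6), cursors c1@1 c2@5, authorship 1...2.
After op 5 (add_cursor(0)): buffer="rosrrz" (len 6), cursors c3@0 c1@1 c2@5, authorship 1...2.
After op 6 (move_left): buffer="rosrrz" (len 6), cursors c1@0 c3@0 c2@4, authorship 1...2.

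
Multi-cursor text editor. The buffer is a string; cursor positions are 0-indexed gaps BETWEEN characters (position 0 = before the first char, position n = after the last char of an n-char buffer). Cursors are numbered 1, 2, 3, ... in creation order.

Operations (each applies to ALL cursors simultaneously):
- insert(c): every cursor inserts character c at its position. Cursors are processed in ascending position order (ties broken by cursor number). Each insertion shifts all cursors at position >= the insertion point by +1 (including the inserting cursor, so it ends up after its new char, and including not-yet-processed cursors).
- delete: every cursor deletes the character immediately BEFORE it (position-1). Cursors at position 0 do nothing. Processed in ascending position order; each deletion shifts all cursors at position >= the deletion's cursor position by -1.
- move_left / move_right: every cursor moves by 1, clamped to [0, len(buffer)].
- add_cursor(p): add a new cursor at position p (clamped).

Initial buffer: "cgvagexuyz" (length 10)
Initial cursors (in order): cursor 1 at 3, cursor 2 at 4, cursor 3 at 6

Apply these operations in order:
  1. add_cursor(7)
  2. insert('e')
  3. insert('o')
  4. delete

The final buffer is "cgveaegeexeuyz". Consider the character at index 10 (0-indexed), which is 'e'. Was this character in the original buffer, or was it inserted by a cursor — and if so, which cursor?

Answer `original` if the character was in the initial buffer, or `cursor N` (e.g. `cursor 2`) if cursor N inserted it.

Answer: cursor 4

Derivation:
After op 1 (add_cursor(7)): buffer="cgvagexuyz" (len 10), cursors c1@3 c2@4 c3@6 c4@7, authorship ..........
After op 2 (insert('e')): buffer="cgveaegeexeuyz" (len 14), cursors c1@4 c2@6 c3@9 c4@11, authorship ...1.2..3.4...
After op 3 (insert('o')): buffer="cgveoaeogeeoxeouyz" (len 18), cursors c1@5 c2@8 c3@12 c4@15, authorship ...11.22..33.44...
After op 4 (delete): buffer="cgveaegeexeuyz" (len 14), cursors c1@4 c2@6 c3@9 c4@11, authorship ...1.2..3.4...
Authorship (.=original, N=cursor N): . . . 1 . 2 . . 3 . 4 . . .
Index 10: author = 4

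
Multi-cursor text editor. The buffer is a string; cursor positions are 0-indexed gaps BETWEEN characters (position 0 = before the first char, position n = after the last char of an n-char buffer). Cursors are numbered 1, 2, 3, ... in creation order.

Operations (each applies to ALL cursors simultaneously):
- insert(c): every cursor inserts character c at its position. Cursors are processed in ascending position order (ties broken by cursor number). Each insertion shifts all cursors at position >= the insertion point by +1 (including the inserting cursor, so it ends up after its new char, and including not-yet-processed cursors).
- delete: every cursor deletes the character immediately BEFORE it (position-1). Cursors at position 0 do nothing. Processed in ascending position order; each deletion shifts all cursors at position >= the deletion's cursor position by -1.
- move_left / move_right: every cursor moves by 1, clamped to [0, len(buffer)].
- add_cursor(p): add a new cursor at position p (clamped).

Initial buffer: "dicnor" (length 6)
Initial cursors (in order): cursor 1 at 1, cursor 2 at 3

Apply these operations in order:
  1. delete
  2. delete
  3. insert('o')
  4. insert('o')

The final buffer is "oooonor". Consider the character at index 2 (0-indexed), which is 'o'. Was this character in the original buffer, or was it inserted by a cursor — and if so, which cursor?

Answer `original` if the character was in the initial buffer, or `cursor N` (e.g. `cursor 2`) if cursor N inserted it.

After op 1 (delete): buffer="inor" (len 4), cursors c1@0 c2@1, authorship ....
After op 2 (delete): buffer="nor" (len 3), cursors c1@0 c2@0, authorship ...
After op 3 (insert('o')): buffer="oonor" (len 5), cursors c1@2 c2@2, authorship 12...
After op 4 (insert('o')): buffer="oooonor" (len 7), cursors c1@4 c2@4, authorship 1212...
Authorship (.=original, N=cursor N): 1 2 1 2 . . .
Index 2: author = 1

Answer: cursor 1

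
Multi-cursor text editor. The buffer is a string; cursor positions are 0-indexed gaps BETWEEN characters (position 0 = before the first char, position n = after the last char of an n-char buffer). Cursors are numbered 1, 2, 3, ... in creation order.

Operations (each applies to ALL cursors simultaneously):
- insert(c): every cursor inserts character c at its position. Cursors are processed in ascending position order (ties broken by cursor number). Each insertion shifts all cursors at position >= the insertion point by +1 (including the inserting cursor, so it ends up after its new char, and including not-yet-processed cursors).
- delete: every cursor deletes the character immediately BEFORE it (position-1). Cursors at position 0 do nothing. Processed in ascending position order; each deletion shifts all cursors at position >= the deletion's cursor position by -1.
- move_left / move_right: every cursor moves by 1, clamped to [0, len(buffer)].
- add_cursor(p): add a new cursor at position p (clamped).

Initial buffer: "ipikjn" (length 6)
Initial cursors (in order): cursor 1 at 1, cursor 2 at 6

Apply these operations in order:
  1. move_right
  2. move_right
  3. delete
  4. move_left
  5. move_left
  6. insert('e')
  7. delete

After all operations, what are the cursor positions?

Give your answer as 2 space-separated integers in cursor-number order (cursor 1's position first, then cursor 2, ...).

Answer: 0 2

Derivation:
After op 1 (move_right): buffer="ipikjn" (len 6), cursors c1@2 c2@6, authorship ......
After op 2 (move_right): buffer="ipikjn" (len 6), cursors c1@3 c2@6, authorship ......
After op 3 (delete): buffer="ipkj" (len 4), cursors c1@2 c2@4, authorship ....
After op 4 (move_left): buffer="ipkj" (len 4), cursors c1@1 c2@3, authorship ....
After op 5 (move_left): buffer="ipkj" (len 4), cursors c1@0 c2@2, authorship ....
After op 6 (insert('e')): buffer="eipekj" (len 6), cursors c1@1 c2@4, authorship 1..2..
After op 7 (delete): buffer="ipkj" (len 4), cursors c1@0 c2@2, authorship ....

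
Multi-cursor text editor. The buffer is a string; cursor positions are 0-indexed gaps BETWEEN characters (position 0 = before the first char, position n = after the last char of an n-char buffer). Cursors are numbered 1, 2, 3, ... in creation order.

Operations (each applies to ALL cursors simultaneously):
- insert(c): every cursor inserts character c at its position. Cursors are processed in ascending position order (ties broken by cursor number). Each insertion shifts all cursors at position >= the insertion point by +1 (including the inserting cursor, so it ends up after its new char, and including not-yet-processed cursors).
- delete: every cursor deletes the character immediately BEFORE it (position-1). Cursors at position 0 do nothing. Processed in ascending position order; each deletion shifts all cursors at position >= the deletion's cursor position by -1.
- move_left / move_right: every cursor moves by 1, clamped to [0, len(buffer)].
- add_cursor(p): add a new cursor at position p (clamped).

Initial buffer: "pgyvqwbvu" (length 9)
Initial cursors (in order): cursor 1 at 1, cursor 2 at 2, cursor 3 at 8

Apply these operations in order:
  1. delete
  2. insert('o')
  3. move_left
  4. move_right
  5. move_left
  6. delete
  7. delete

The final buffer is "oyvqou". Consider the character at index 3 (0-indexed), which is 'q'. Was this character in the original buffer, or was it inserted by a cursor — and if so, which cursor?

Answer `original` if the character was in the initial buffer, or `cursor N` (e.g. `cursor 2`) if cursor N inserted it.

After op 1 (delete): buffer="yvqwbu" (len 6), cursors c1@0 c2@0 c3@5, authorship ......
After op 2 (insert('o')): buffer="ooyvqwbou" (len 9), cursors c1@2 c2@2 c3@8, authorship 12.....3.
After op 3 (move_left): buffer="ooyvqwbou" (len 9), cursors c1@1 c2@1 c3@7, authorship 12.....3.
After op 4 (move_right): buffer="ooyvqwbou" (len 9), cursors c1@2 c2@2 c3@8, authorship 12.....3.
After op 5 (move_left): buffer="ooyvqwbou" (len 9), cursors c1@1 c2@1 c3@7, authorship 12.....3.
After op 6 (delete): buffer="oyvqwou" (len 7), cursors c1@0 c2@0 c3@5, authorship 2....3.
After op 7 (delete): buffer="oyvqou" (len 6), cursors c1@0 c2@0 c3@4, authorship 2...3.
Authorship (.=original, N=cursor N): 2 . . . 3 .
Index 3: author = original

Answer: original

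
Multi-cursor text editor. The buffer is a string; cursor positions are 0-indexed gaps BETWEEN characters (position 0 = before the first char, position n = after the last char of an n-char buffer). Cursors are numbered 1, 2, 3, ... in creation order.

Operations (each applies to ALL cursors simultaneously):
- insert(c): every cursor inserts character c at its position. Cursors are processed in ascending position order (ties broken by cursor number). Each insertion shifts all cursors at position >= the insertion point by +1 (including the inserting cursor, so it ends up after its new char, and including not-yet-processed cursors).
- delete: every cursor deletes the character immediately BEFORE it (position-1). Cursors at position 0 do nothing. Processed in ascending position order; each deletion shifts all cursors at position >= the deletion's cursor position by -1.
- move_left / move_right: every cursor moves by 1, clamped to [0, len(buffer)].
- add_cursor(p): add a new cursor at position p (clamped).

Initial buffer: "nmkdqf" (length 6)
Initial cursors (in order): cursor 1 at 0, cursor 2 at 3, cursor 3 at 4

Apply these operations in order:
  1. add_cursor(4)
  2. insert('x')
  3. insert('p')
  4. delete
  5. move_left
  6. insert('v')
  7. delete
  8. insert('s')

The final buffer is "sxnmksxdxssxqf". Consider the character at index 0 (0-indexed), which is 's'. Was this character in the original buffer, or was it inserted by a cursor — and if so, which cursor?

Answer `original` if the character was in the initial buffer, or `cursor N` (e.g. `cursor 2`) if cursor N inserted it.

After op 1 (add_cursor(4)): buffer="nmkdqf" (len 6), cursors c1@0 c2@3 c3@4 c4@4, authorship ......
After op 2 (insert('x')): buffer="xnmkxdxxqf" (len 10), cursors c1@1 c2@5 c3@8 c4@8, authorship 1...2.34..
After op 3 (insert('p')): buffer="xpnmkxpdxxppqf" (len 14), cursors c1@2 c2@7 c3@12 c4@12, authorship 11...22.3434..
After op 4 (delete): buffer="xnmkxdxxqf" (len 10), cursors c1@1 c2@5 c3@8 c4@8, authorship 1...2.34..
After op 5 (move_left): buffer="xnmkxdxxqf" (len 10), cursors c1@0 c2@4 c3@7 c4@7, authorship 1...2.34..
After op 6 (insert('v')): buffer="vxnmkvxdxvvxqf" (len 14), cursors c1@1 c2@6 c3@11 c4@11, authorship 11...22.3344..
After op 7 (delete): buffer="xnmkxdxxqf" (len 10), cursors c1@0 c2@4 c3@7 c4@7, authorship 1...2.34..
After op 8 (insert('s')): buffer="sxnmksxdxssxqf" (len 14), cursors c1@1 c2@6 c3@11 c4@11, authorship 11...22.3344..
Authorship (.=original, N=cursor N): 1 1 . . . 2 2 . 3 3 4 4 . .
Index 0: author = 1

Answer: cursor 1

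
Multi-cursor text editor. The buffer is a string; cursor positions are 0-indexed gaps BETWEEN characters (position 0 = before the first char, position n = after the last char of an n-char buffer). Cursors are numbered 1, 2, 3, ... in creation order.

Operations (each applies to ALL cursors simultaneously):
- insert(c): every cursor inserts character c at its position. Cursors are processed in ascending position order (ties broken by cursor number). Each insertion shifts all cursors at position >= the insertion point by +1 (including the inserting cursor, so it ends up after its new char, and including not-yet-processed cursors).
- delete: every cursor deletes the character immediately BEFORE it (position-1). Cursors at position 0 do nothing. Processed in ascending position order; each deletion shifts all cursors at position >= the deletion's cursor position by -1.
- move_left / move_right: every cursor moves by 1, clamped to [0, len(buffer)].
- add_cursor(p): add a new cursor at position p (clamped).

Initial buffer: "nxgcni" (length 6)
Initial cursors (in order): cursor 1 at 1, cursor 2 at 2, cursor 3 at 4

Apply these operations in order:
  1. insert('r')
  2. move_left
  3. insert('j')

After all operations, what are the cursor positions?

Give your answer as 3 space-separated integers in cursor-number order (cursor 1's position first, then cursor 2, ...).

After op 1 (insert('r')): buffer="nrxrgcrni" (len 9), cursors c1@2 c2@4 c3@7, authorship .1.2..3..
After op 2 (move_left): buffer="nrxrgcrni" (len 9), cursors c1@1 c2@3 c3@6, authorship .1.2..3..
After op 3 (insert('j')): buffer="njrxjrgcjrni" (len 12), cursors c1@2 c2@5 c3@9, authorship .11.22..33..

Answer: 2 5 9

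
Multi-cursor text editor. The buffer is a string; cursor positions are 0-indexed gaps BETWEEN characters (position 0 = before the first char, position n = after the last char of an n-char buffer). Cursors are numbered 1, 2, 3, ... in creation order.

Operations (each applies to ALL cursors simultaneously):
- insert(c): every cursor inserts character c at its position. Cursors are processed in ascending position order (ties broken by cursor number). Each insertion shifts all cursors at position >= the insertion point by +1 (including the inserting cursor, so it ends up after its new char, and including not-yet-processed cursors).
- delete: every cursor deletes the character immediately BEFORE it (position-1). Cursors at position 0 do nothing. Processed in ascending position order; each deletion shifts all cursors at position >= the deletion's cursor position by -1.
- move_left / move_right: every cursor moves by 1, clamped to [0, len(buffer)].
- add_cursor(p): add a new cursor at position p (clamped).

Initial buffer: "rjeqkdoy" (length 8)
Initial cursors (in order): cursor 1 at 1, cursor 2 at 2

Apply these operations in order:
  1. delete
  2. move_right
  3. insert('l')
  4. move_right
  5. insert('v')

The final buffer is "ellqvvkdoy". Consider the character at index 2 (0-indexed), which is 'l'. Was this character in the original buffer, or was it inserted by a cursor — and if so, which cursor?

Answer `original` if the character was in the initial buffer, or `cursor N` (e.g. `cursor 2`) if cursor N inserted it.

After op 1 (delete): buffer="eqkdoy" (len 6), cursors c1@0 c2@0, authorship ......
After op 2 (move_right): buffer="eqkdoy" (len 6), cursors c1@1 c2@1, authorship ......
After op 3 (insert('l')): buffer="ellqkdoy" (len 8), cursors c1@3 c2@3, authorship .12.....
After op 4 (move_right): buffer="ellqkdoy" (len 8), cursors c1@4 c2@4, authorship .12.....
After op 5 (insert('v')): buffer="ellqvvkdoy" (len 10), cursors c1@6 c2@6, authorship .12.12....
Authorship (.=original, N=cursor N): . 1 2 . 1 2 . . . .
Index 2: author = 2

Answer: cursor 2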